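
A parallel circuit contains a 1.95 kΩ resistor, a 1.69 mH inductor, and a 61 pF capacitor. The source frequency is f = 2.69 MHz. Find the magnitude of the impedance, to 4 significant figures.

ω = 2πf = 1.69e+07 rad/s
X_L = ωL = 28560 Ω
X_C = 1/(ωC) = 969.9 Ω
Parallel: admittances add. Y = 1/R + 1/(jωL) + jωC
Y = (0.0005128 + j0.0009960) S
|Y| = 0.001120 S → |Z| = 1/|Y| = 892.6 Ω, ∠Z = −∠Y = -62.76°

892.6 Ω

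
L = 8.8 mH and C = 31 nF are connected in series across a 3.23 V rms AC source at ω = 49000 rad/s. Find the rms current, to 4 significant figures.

14.22 mA

X_L = ωL = 431.2 Ω
X_C = 1/(ωC) = 658.3 Ω
Net reactance X = X_L − X_C = -227.1 Ω
Z = − j227.1 Ω
|Z| = √(0² + 227.1²) = 227.1 Ω
I = V/|Z| = 3.23/227.1 = 14.22 mA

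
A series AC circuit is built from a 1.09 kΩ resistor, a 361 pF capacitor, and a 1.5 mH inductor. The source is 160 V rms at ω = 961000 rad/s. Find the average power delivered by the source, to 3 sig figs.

8.55 W

X_L = ωL = 1440 Ω
X_C = 1/(ωC) = 2880 Ω
Net reactance X = X_L − X_C = -1440 Ω
Z = 1090 − j1440 Ω
|Z| = √(1090² + 1440²) = 1810 Ω
∠Z = arctan(-1440/1090) = -52.9°
I = V/|Z| = 88.6 mA
P = VI cos φ = 160 × 0.0886 × cos(-52.9°) = 8.55 W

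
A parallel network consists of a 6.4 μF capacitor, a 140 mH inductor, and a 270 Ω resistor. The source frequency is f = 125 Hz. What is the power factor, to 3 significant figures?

ω = 2πf = 785.4 rad/s
X_L = ωL = 110 Ω
X_C = 1/(ωC) = 199 Ω
Parallel: admittances add. Y = 1/R + 1/(jωL) + jωC
Y = (0.00370 − j0.00407) S
|Y| = 0.00550 S → |Z| = 1/|Y| = 182 Ω, ∠Z = −∠Y = 47.7°
cos φ = cos(47.7°) = 0.673

0.673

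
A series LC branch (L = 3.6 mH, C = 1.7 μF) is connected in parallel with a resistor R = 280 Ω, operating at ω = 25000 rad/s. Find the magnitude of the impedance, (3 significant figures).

64.7 Ω

X_L = ωL = 90.0 Ω
X_C = 1/(ωC) = 23.5 Ω
Branch 1: Z₁ = R = 280 Ω
Branch 2 (series LC): Z₂ = j(X_L − X_C) = j66.5 Ω
Parallel: Z = Z₁Z₂/(Z₁+Z₂), |Z| = 64.7 Ω, ∠Z = 76.6°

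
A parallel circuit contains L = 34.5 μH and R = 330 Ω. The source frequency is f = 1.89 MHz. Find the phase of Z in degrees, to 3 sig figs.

38.9°

ω = 2πf = 1.188e+07 rad/s
X_L = ωL = 410 Ω
Parallel: admittances add. Y = 1/R + 1/(jωL)
Y = (0.00303 − j0.00244) S
|Y| = 0.00389 S → |Z| = 1/|Y| = 257 Ω, ∠Z = −∠Y = 38.9°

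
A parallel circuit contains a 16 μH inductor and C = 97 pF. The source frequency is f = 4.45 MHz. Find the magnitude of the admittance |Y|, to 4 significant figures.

ω = 2πf = 2.796e+07 rad/s
X_L = ωL = 447.4 Ω
X_C = 1/(ωC) = 368.7 Ω
Parallel: admittances add. Y = 1/(jωL) + jωC
Y = (0 + j0.0004768) S
|Y| = 0.0004768 S → |Z| = 1/|Y| = 2097 Ω, ∠Z = −∠Y = -90.00°

476.8 μS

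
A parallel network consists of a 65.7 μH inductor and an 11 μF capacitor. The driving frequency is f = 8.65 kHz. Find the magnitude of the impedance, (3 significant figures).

3.15 Ω

ω = 2πf = 54350 rad/s
X_L = ωL = 3.57 Ω
X_C = 1/(ωC) = 1.67 Ω
Parallel: admittances add. Y = 1/(jωL) + jωC
Y = (0 + j0.318) S
|Y| = 0.318 S → |Z| = 1/|Y| = 3.15 Ω, ∠Z = −∠Y = -90.0°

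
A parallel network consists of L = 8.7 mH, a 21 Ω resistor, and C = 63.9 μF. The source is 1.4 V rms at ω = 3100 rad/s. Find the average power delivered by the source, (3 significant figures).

X_L = ωL = 27.0 Ω
X_C = 1/(ωC) = 5.05 Ω
Parallel: admittances add. Y = 1/R + 1/(jωL) + jωC
Y = (0.0476 + j0.161) S
|Y| = 0.168 S → |Z| = 1/|Y| = 5.96 Ω, ∠Z = −∠Y = -73.5°
I = V/|Z| = 235 mA
P = VI cos φ = 1.4 × 0.235 × cos(-73.5°) = 93.3 mW

93.3 mW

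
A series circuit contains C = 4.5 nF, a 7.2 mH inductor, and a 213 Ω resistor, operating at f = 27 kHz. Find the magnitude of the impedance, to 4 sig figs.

ω = 2πf = 169600 rad/s
X_L = ωL = 1221 Ω
X_C = 1/(ωC) = 1310 Ω
Net reactance X = X_L − X_C = -88.47 Ω
Z = 213.0 − j88.47 Ω
|Z| = √(213.0² + 88.47²) = 230.6 Ω

230.6 Ω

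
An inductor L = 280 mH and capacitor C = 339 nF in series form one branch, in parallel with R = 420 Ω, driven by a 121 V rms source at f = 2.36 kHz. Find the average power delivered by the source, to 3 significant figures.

ω = 2πf = 14830 rad/s
X_L = ωL = 4150 Ω
X_C = 1/(ωC) = 199 Ω
Branch 1: Z₁ = R = 420 Ω
Branch 2 (series LC): Z₂ = j(X_L − X_C) = j3950 Ω
Parallel: Z = Z₁Z₂/(Z₁+Z₂), |Z| = 418 Ω, ∠Z = 6.06°
I = V/|Z| = 290 mA
P = VI cos φ = 121 × 0.290 × cos(6.06°) = 34.9 W

34.9 W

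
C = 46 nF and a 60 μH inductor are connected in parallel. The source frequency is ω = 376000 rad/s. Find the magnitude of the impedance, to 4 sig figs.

X_L = ωL = 22.56 Ω
X_C = 1/(ωC) = 57.82 Ω
Parallel: admittances add. Y = 1/(jωL) + jωC
Y = (0 − j0.02703) S
|Y| = 0.02703 S → |Z| = 1/|Y| = 37.00 Ω, ∠Z = −∠Y = 90.00°

37.00 Ω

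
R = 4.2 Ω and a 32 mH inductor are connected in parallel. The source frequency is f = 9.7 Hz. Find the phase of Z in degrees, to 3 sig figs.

65.1°

ω = 2πf = 60.95 rad/s
X_L = ωL = 1.95 Ω
Parallel: admittances add. Y = 1/R + 1/(jωL)
Y = (0.238 − j0.513) S
|Y| = 0.565 S → |Z| = 1/|Y| = 1.77 Ω, ∠Z = −∠Y = 65.1°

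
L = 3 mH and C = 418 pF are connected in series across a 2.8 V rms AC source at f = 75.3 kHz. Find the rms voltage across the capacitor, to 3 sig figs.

3.89 V

ω = 2πf = 473100 rad/s
X_L = ωL = 1420 Ω
X_C = 1/(ωC) = 5060 Ω
Net reactance X = X_L − X_C = -3640 Ω
Z = − j3640 Ω
|Z| = √(0² + 3640²) = 3640 Ω
I = V/|Z| = 770 μA
V_C = I·|Z_C| = 0.000770 × 5060 = 3.89 V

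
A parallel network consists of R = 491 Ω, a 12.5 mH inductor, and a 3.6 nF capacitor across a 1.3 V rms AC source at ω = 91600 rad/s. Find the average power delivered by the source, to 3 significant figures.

3.44 mW

X_L = ωL = 1140 Ω
X_C = 1/(ωC) = 3030 Ω
Parallel: admittances add. Y = 1/R + 1/(jωL) + jωC
Y = (0.00204 − j0.000544) S
|Y| = 0.00211 S → |Z| = 1/|Y| = 474 Ω, ∠Z = −∠Y = 14.9°
I = V/|Z| = 2.74 mA
P = VI cos φ = 1.3 × 0.00274 × cos(14.9°) = 3.44 mW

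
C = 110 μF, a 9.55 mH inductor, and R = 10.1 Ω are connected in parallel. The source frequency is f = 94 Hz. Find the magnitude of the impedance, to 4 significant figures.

ω = 2πf = 590.6 rad/s
X_L = ωL = 5.640 Ω
X_C = 1/(ωC) = 15.39 Ω
Parallel: admittances add. Y = 1/R + 1/(jωL) + jωC
Y = (0.09901 − j0.1123) S
|Y| = 0.1497 S → |Z| = 1/|Y| = 6.679 Ω, ∠Z = −∠Y = 48.60°

6.679 Ω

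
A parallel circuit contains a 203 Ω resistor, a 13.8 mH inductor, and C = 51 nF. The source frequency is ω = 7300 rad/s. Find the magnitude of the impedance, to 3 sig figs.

X_L = ωL = 101 Ω
X_C = 1/(ωC) = 2690 Ω
Parallel: admittances add. Y = 1/R + 1/(jωL) + jωC
Y = (0.00493 − j0.00955) S
|Y| = 0.0107 S → |Z| = 1/|Y| = 93.0 Ω, ∠Z = −∠Y = 62.7°

93.0 Ω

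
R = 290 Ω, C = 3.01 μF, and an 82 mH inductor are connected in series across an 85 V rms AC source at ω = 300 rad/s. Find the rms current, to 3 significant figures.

75.8 mA

X_L = ωL = 24.6 Ω
X_C = 1/(ωC) = 1110 Ω
Net reactance X = X_L − X_C = -1080 Ω
Z = 290 − j1080 Ω
|Z| = √(290² + 1080²) = 1120 Ω
I = V/|Z| = 85/1120 = 75.8 mA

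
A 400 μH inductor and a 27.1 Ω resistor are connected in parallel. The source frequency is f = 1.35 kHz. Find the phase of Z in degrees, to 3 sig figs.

82.9°

ω = 2πf = 8482 rad/s
X_L = ωL = 3.39 Ω
Parallel: admittances add. Y = 1/R + 1/(jωL)
Y = (0.0369 − j0.295) S
|Y| = 0.297 S → |Z| = 1/|Y| = 3.37 Ω, ∠Z = −∠Y = 82.9°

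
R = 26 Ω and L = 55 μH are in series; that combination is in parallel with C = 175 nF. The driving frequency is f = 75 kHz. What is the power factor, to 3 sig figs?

ω = 2πf = 471200 rad/s
X_L = ωL = 25.9 Ω
X_C = 1/(ωC) = 12.1 Ω
Branch 1 (R+jX_L): Z₁ = 26.0 + j25.9 Ω, |Z₁| = 36.7 Ω
Branch 2 (−jX_C): Z₂ = −j12.1 Ω
Parallel: Z = Z₁Z₂/(Z₁+Z₂), |Z| = 15.1 Ω, ∠Z = -73.0°
cos φ = cos(-73.0°) = 0.292

0.292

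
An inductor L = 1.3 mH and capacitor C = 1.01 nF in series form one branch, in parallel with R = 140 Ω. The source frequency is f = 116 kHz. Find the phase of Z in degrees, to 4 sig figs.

ω = 2πf = 728800 rad/s
X_L = ωL = 947.5 Ω
X_C = 1/(ωC) = 1358 Ω
Branch 1: Z₁ = R = 140.0 Ω
Branch 2 (series LC): Z₂ = j(X_L − X_C) = −j410.9 Ω
Parallel: Z = Z₁Z₂/(Z₁+Z₂), |Z| = 132.5 Ω, ∠Z = -18.81°

-18.81°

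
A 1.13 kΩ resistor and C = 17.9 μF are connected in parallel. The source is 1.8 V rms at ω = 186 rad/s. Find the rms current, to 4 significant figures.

X_C = 1/(ωC) = 300.4 Ω
Parallel: admittances add. Y = 1/R + jωC
Y = (0.0008850 + j0.003329) S
|Y| = 0.003445 S → |Z| = 1/|Y| = 290.3 Ω, ∠Z = −∠Y = -75.11°
I = V/|Z| = 1.8/290.3 = 6.201 mA

6.201 mA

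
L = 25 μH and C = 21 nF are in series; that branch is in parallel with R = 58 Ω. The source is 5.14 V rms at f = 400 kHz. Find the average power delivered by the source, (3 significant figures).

ω = 2πf = 2.513e+06 rad/s
X_L = ωL = 62.8 Ω
X_C = 1/(ωC) = 18.9 Ω
Branch 1: Z₁ = R = 58.0 Ω
Branch 2 (series LC): Z₂ = j(X_L − X_C) = j43.9 Ω
Parallel: Z = Z₁Z₂/(Z₁+Z₂), |Z| = 35.0 Ω, ∠Z = 52.9°
I = V/|Z| = 147 mA
P = VI cos φ = 5.14 × 0.147 × cos(52.9°) = 456 mW

456 mW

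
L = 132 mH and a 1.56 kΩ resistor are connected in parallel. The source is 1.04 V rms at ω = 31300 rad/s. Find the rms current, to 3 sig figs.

713 μA

X_L = ωL = 4130 Ω
Parallel: admittances add. Y = 1/R + 1/(jωL)
Y = (0.000641 − j0.000242) S
|Y| = 0.000685 S → |Z| = 1/|Y| = 1460 Ω, ∠Z = −∠Y = 20.7°
I = V/|Z| = 1.04/1460 = 713 μA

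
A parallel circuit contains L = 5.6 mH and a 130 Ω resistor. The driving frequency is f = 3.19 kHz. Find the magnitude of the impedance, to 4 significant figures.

ω = 2πf = 20040 rad/s
X_L = ωL = 112.2 Ω
Parallel: admittances add. Y = 1/R + 1/(jωL)
Y = (0.007692 − j0.008909) S
|Y| = 0.01177 S → |Z| = 1/|Y| = 84.96 Ω, ∠Z = −∠Y = 49.19°

84.96 Ω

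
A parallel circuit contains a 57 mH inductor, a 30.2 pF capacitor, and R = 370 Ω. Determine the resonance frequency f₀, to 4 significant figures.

ω₀ = 1/√(LC) = 1/√(0.057 × 3.02e-11) = 762200 rad/s
f₀ = ω₀/(2π) = 121.3 kHz

121.3 kHz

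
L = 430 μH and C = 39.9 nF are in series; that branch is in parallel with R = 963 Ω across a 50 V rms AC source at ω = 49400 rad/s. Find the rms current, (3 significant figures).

X_L = ωL = 21.2 Ω
X_C = 1/(ωC) = 507 Ω
Branch 1: Z₁ = R = 963 Ω
Branch 2 (series LC): Z₂ = j(X_L − X_C) = −j486 Ω
Parallel: Z = Z₁Z₂/(Z₁+Z₂), |Z| = 434 Ω, ∠Z = -63.2°
I = V/|Z| = 50/434 = 115 mA

115 mA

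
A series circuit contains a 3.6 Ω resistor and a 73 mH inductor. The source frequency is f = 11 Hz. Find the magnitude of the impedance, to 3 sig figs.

ω = 2πf = 69.12 rad/s
X_L = ωL = 5.05 Ω
Z = 3.60 + j5.05 Ω
|Z| = √(3.60² + 5.05²) = 6.20 Ω

6.20 Ω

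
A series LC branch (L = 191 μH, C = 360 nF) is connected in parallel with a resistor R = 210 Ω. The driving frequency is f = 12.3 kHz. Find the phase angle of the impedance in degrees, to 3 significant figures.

-84.2°

ω = 2πf = 77280 rad/s
X_L = ωL = 14.8 Ω
X_C = 1/(ωC) = 35.9 Ω
Branch 1: Z₁ = R = 210 Ω
Branch 2 (series LC): Z₂ = j(X_L − X_C) = −j21.2 Ω
Parallel: Z = Z₁Z₂/(Z₁+Z₂), |Z| = 21.1 Ω, ∠Z = -84.2°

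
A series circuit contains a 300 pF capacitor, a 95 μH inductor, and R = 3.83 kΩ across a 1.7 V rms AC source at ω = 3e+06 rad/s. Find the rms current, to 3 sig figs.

434 μA

X_L = ωL = 285 Ω
X_C = 1/(ωC) = 1110 Ω
Net reactance X = X_L − X_C = -826 Ω
Z = 3830 − j826 Ω
|Z| = √(3830² + 826²) = 3920 Ω
I = V/|Z| = 1.7/3920 = 434 μA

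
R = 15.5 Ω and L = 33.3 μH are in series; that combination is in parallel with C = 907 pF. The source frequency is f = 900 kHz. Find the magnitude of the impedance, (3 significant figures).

2180 Ω

ω = 2πf = 5.655e+06 rad/s
X_L = ωL = 188 Ω
X_C = 1/(ωC) = 195 Ω
Branch 1 (R+jX_L): Z₁ = 15.5 + j188 Ω, |Z₁| = 189 Ω
Branch 2 (−jX_C): Z₂ = −j195 Ω
Parallel: Z = Z₁Z₂/(Z₁+Z₂), |Z| = 2180 Ω, ∠Z = 18.6°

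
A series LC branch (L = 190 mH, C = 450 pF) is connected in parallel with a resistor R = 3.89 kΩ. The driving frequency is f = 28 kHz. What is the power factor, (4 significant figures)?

ω = 2πf = 175900 rad/s
X_L = ωL = 33430 Ω
X_C = 1/(ωC) = 12630 Ω
Branch 1: Z₁ = R = 3890 Ω
Branch 2 (series LC): Z₂ = j(X_L − X_C) = j20800 Ω
Parallel: Z = Z₁Z₂/(Z₁+Z₂), |Z| = 3824 Ω, ∠Z = 10.60°
cos φ = cos(10.60°) = 0.9830

0.9830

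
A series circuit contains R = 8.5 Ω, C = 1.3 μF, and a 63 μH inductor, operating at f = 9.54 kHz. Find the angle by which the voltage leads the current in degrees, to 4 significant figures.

ω = 2πf = 59940 rad/s
X_L = ωL = 3.776 Ω
X_C = 1/(ωC) = 12.83 Ω
Net reactance X = X_L − X_C = -9.057 Ω
Z = 8.500 − j9.057 Ω
|Z| = √(8.500² + 9.057²) = 12.42 Ω
∠Z = arctan(-9.057/8.500) = -46.82°

-46.82°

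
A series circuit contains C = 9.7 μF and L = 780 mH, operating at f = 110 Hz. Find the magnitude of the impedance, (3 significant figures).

390 Ω

ω = 2πf = 691.2 rad/s
X_L = ωL = 539 Ω
X_C = 1/(ωC) = 149 Ω
Net reactance X = X_L − X_C = 390 Ω
Z = j390 Ω
|Z| = √(0² + 390²) = 390 Ω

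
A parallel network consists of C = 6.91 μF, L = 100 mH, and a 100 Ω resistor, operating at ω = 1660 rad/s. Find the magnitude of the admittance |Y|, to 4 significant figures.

X_L = ωL = 166.0 Ω
X_C = 1/(ωC) = 87.18 Ω
Parallel: admittances add. Y = 1/R + 1/(jωL) + jωC
Y = (0.01000 + j0.005447) S
|Y| = 0.01139 S → |Z| = 1/|Y| = 87.82 Ω, ∠Z = −∠Y = -28.57°

11.39 mS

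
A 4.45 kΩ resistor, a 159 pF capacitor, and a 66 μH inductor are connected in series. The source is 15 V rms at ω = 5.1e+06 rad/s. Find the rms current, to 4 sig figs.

X_L = ωL = 336.6 Ω
X_C = 1/(ωC) = 1233 Ω
Net reactance X = X_L − X_C = -896.6 Ω
Z = 4450 − j896.6 Ω
|Z| = √(4450² + 896.6²) = 4539 Ω
I = V/|Z| = 15/4539 = 3.304 mA

3.304 mA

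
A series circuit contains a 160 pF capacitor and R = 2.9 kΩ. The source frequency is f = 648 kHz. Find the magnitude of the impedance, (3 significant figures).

ω = 2πf = 4.072e+06 rad/s
X_C = 1/(ωC) = 1540 Ω
Z = 2900 − j1540 Ω
|Z| = √(2900² + 1540²) = 3280 Ω

3280 Ω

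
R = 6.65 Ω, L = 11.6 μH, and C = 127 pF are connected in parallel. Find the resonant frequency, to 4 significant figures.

4.147 MHz

ω₀ = 1/√(LC) = 1/√(1.16e-05 × 1.27e-10) = 2.605e+07 rad/s
f₀ = ω₀/(2π) = 4.147 MHz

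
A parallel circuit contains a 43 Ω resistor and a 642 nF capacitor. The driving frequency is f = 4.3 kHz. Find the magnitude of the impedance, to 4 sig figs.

ω = 2πf = 27020 rad/s
X_C = 1/(ωC) = 57.65 Ω
Parallel: admittances add. Y = 1/R + jωC
Y = (0.02326 + j0.01735) S
|Y| = 0.02901 S → |Z| = 1/|Y| = 34.47 Ω, ∠Z = −∠Y = -36.72°

34.47 Ω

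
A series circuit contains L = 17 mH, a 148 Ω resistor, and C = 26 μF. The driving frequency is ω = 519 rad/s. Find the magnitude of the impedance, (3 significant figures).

X_L = ωL = 8.82 Ω
X_C = 1/(ωC) = 74.1 Ω
Net reactance X = X_L − X_C = -65.3 Ω
Z = 148 − j65.3 Ω
|Z| = √(148² + 65.3²) = 162 Ω

162 Ω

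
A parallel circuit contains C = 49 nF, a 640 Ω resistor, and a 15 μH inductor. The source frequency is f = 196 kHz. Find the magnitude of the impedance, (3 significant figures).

156 Ω

ω = 2πf = 1.232e+06 rad/s
X_L = ωL = 18.5 Ω
X_C = 1/(ωC) = 16.6 Ω
Parallel: admittances add. Y = 1/R + 1/(jωL) + jωC
Y = (0.00156 + j0.00621) S
|Y| = 0.00640 S → |Z| = 1/|Y| = 156 Ω, ∠Z = −∠Y = -75.9°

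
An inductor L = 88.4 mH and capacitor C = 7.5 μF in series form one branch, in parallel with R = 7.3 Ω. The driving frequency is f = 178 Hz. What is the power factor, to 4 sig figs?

ω = 2πf = 1118 rad/s
X_L = ωL = 98.87 Ω
X_C = 1/(ωC) = 119.2 Ω
Branch 1: Z₁ = R = 7.300 Ω
Branch 2 (series LC): Z₂ = j(X_L − X_C) = −j20.35 Ω
Parallel: Z = Z₁Z₂/(Z₁+Z₂), |Z| = 6.871 Ω, ∠Z = -19.73°
cos φ = cos(-19.73°) = 0.9413

0.9413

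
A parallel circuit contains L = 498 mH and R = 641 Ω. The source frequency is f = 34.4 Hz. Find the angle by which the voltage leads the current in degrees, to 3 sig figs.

80.5°

ω = 2πf = 216.1 rad/s
X_L = ωL = 108 Ω
Parallel: admittances add. Y = 1/R + 1/(jωL)
Y = (0.00156 − j0.00929) S
|Y| = 0.00942 S → |Z| = 1/|Y| = 106 Ω, ∠Z = −∠Y = 80.5°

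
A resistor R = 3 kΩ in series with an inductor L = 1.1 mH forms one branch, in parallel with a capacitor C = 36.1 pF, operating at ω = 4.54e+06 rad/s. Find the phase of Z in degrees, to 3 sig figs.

X_L = ωL = 4990 Ω
X_C = 1/(ωC) = 6100 Ω
Branch 1 (R+jX_L): Z₁ = 3000 + j4990 Ω, |Z₁| = 5830 Ω
Branch 2 (−jX_C): Z₂ = −j6100 Ω
Parallel: Z = Z₁Z₂/(Z₁+Z₂), |Z| = 11100 Ω, ∠Z = -10.7°

-10.7°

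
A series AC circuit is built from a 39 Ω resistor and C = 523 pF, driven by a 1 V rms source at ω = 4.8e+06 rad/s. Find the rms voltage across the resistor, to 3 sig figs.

0.0974 V

X_C = 1/(ωC) = 398 Ω
Z = 39.0 − j398 Ω
|Z| = √(39.0² + 398²) = 400 Ω
I = V/|Z| = 2.50 mA
V_R = I·|Z_R| = 0.00250 × 39.0 = 0.0974 V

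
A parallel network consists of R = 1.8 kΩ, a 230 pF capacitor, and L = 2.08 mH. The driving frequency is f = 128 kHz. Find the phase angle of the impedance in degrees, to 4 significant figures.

36.61°

ω = 2πf = 804200 rad/s
X_L = ωL = 1673 Ω
X_C = 1/(ωC) = 5406 Ω
Parallel: admittances add. Y = 1/R + 1/(jωL) + jωC
Y = (0.0005556 − j0.0004128) S
|Y| = 0.0006921 S → |Z| = 1/|Y| = 1445 Ω, ∠Z = −∠Y = 36.61°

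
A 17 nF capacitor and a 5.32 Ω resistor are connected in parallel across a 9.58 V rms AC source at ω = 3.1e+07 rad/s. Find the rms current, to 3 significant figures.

5.36 A

X_C = 1/(ωC) = 1.90 Ω
Parallel: admittances add. Y = 1/R + jωC
Y = (0.188 + j0.527) S
|Y| = 0.560 S → |Z| = 1/|Y| = 1.79 Ω, ∠Z = −∠Y = -70.4°
I = V/|Z| = 9.58/1.79 = 5.36 A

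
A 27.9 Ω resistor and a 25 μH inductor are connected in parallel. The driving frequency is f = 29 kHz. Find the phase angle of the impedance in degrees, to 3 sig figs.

ω = 2πf = 182200 rad/s
X_L = ωL = 4.56 Ω
Parallel: admittances add. Y = 1/R + 1/(jωL)
Y = (0.0358 − j0.220) S
|Y| = 0.222 S → |Z| = 1/|Y| = 4.50 Ω, ∠Z = −∠Y = 80.7°

80.7°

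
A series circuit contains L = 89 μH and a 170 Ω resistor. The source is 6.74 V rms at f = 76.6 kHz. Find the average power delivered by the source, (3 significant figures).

251 mW

ω = 2πf = 481300 rad/s
X_L = ωL = 42.8 Ω
Z = 170 + j42.8 Ω
|Z| = √(170² + 42.8²) = 175 Ω
∠Z = arctan(42.8/170) = 14.1°
I = V/|Z| = 38.4 mA
P = VI cos φ = 6.74 × 0.0384 × cos(14.1°) = 251 mW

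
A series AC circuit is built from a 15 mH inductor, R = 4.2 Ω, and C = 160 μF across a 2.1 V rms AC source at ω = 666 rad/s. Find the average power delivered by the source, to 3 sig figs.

X_L = ωL = 9.99 Ω
X_C = 1/(ωC) = 9.38 Ω
Net reactance X = X_L − X_C = 0.606 Ω
Z = 4.20 + j0.606 Ω
|Z| = √(4.20² + 0.606²) = 4.24 Ω
∠Z = arctan(0.606/4.20) = 8.21°
I = V/|Z| = 495 mA
P = VI cos φ = 2.1 × 0.495 × cos(8.21°) = 1.03 W

1.03 W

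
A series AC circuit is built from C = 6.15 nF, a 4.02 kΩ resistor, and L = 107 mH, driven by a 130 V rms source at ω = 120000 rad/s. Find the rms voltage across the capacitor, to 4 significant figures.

14.48 V

X_L = ωL = 12840 Ω
X_C = 1/(ωC) = 1355 Ω
Net reactance X = X_L − X_C = 11480 Ω
Z = 4020 + j11480 Ω
|Z| = √(4020² + 11480²) = 12170 Ω
I = V/|Z| = 10.68 mA
V_C = I·|Z_C| = 0.01068 × 1355 = 14.48 V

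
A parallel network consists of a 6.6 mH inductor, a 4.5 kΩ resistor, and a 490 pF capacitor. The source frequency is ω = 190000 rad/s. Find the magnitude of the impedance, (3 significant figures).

1350 Ω

X_L = ωL = 1250 Ω
X_C = 1/(ωC) = 10700 Ω
Parallel: admittances add. Y = 1/R + 1/(jωL) + jωC
Y = (0.000222 − j0.000704) S
|Y| = 0.000739 S → |Z| = 1/|Y| = 1350 Ω, ∠Z = −∠Y = 72.5°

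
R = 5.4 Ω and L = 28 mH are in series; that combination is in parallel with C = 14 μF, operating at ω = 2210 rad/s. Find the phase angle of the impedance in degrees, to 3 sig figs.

-84.6°

X_L = ωL = 61.9 Ω
X_C = 1/(ωC) = 32.3 Ω
Branch 1 (R+jX_L): Z₁ = 5.40 + j61.9 Ω, |Z₁| = 62.1 Ω
Branch 2 (−jX_C): Z₂ = −j32.3 Ω
Parallel: Z = Z₁Z₂/(Z₁+Z₂), |Z| = 66.8 Ω, ∠Z = -84.6°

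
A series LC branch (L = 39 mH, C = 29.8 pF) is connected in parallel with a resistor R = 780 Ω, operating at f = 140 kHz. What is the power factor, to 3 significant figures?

0.980

ω = 2πf = 879600 rad/s
X_L = ωL = 34300 Ω
X_C = 1/(ωC) = 38100 Ω
Branch 1: Z₁ = R = 780 Ω
Branch 2 (series LC): Z₂ = j(X_L − X_C) = −j3840 Ω
Parallel: Z = Z₁Z₂/(Z₁+Z₂), |Z| = 764 Ω, ∠Z = -11.5°
cos φ = cos(-11.5°) = 0.980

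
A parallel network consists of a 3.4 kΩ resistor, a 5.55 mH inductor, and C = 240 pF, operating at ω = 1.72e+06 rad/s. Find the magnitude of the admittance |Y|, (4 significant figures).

X_L = ωL = 9546 Ω
X_C = 1/(ωC) = 2422 Ω
Parallel: admittances add. Y = 1/R + 1/(jωL) + jωC
Y = (0.0002941 + j0.0003080) S
|Y| = 0.0004259 S → |Z| = 1/|Y| = 2348 Ω, ∠Z = −∠Y = -46.32°

425.9 μS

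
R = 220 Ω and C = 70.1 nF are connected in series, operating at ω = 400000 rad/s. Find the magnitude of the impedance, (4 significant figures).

222.9 Ω

X_C = 1/(ωC) = 35.66 Ω
Z = 220.0 − j35.66 Ω
|Z| = √(220.0² + 35.66²) = 222.9 Ω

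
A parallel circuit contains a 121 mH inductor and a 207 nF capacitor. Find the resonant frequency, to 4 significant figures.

ω₀ = 1/√(LC) = 1/√(0.121 × 2.07e-07) = 6319 rad/s
f₀ = ω₀/(2π) = 1.006 kHz

1.006 kHz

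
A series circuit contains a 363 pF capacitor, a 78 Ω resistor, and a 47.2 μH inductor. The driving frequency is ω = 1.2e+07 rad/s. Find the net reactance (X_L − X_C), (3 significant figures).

X_L = ωL = 566 Ω
X_C = 1/(ωC) = 230 Ω
X = 566 − 230 = 337 Ω

337 Ω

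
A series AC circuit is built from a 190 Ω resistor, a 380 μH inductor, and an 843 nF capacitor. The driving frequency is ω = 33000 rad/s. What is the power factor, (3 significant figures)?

X_L = ωL = 12.5 Ω
X_C = 1/(ωC) = 35.9 Ω
Net reactance X = X_L − X_C = -23.4 Ω
Z = 190 − j23.4 Ω
|Z| = √(190² + 23.4²) = 191 Ω
∠Z = arctan(-23.4/190) = -7.02°
cos φ = cos(-7.02°) = 0.992

0.992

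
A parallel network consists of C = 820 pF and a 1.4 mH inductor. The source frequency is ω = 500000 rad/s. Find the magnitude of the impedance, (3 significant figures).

982 Ω

X_L = ωL = 700 Ω
X_C = 1/(ωC) = 2440 Ω
Parallel: admittances add. Y = 1/(jωL) + jωC
Y = (0 − j0.00102) S
|Y| = 0.00102 S → |Z| = 1/|Y| = 982 Ω, ∠Z = −∠Y = 90.0°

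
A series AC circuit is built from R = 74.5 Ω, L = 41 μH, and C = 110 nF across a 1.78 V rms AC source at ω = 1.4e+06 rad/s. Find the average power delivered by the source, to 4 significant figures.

X_L = ωL = 57.40 Ω
X_C = 1/(ωC) = 6.494 Ω
Net reactance X = X_L − X_C = 50.91 Ω
Z = 74.50 + j50.91 Ω
|Z| = √(74.50² + 50.91²) = 90.23 Ω
∠Z = arctan(50.91/74.50) = 34.35°
I = V/|Z| = 19.73 mA
P = VI cos φ = 1.78 × 0.01973 × cos(34.35°) = 28.99 mW

28.99 mW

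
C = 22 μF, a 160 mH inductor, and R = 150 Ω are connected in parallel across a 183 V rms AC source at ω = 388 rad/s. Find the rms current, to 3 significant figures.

X_L = ωL = 62.1 Ω
X_C = 1/(ωC) = 117 Ω
Parallel: admittances add. Y = 1/R + 1/(jωL) + jωC
Y = (0.00667 − j0.00757) S
|Y| = 0.0101 S → |Z| = 1/|Y| = 99.1 Ω, ∠Z = −∠Y = 48.6°
I = V/|Z| = 183/99.1 = 1.85 A

1.85 A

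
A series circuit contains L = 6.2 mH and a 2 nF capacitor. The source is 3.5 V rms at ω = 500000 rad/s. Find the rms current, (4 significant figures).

1.667 mA

X_L = ωL = 3100 Ω
X_C = 1/(ωC) = 1000 Ω
Net reactance X = X_L − X_C = 2100 Ω
Z = j2100 Ω
|Z| = √(0² + 2100²) = 2100 Ω
I = V/|Z| = 3.5/2100 = 1.667 mA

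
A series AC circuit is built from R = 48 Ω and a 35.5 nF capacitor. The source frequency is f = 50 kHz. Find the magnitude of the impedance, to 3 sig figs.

ω = 2πf = 314200 rad/s
X_C = 1/(ωC) = 89.7 Ω
Z = 48.0 − j89.7 Ω
|Z| = √(48.0² + 89.7²) = 102 Ω

102 Ω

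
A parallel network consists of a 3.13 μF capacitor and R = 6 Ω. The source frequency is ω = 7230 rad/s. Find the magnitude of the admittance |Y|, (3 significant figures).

X_C = 1/(ωC) = 44.2 Ω
Parallel: admittances add. Y = 1/R + jωC
Y = (0.167 + j0.0226) S
|Y| = 0.168 S → |Z| = 1/|Y| = 5.95 Ω, ∠Z = −∠Y = -7.73°

168 mS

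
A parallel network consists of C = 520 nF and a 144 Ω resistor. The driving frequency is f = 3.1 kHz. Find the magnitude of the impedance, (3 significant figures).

ω = 2πf = 19480 rad/s
X_C = 1/(ωC) = 98.7 Ω
Parallel: admittances add. Y = 1/R + jωC
Y = (0.00694 + j0.0101) S
|Y| = 0.0123 S → |Z| = 1/|Y| = 81.4 Ω, ∠Z = −∠Y = -55.6°

81.4 Ω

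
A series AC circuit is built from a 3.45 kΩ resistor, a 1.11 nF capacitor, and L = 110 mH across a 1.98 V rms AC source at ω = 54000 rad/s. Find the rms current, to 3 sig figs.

175 μA

X_L = ωL = 5940 Ω
X_C = 1/(ωC) = 16700 Ω
Net reactance X = X_L − X_C = -10700 Ω
Z = 3450 − j10700 Ω
|Z| = √(3450² + 10700²) = 11300 Ω
I = V/|Z| = 1.98/11300 = 175 μA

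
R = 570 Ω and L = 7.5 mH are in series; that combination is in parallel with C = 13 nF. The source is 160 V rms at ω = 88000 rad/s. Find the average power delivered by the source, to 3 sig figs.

X_L = ωL = 660 Ω
X_C = 1/(ωC) = 874 Ω
Branch 1 (R+jX_L): Z₁ = 570 + j660 Ω, |Z₁| = 872 Ω
Branch 2 (−jX_C): Z₂ = −j874 Ω
Parallel: Z = Z₁Z₂/(Z₁+Z₂), |Z| = 1250 Ω, ∠Z = -20.2°
I = V/|Z| = 128 mA
P = VI cos φ = 160 × 0.128 × cos(-20.2°) = 19.2 W

19.2 W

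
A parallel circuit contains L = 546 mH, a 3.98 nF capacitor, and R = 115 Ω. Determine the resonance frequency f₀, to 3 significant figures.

3.41 kHz

ω₀ = 1/√(LC) = 1/√(0.546 × 3.98e-09) = 21450 rad/s
f₀ = ω₀/(2π) = 3.41 kHz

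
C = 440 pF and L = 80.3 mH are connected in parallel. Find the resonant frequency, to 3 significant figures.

ω₀ = 1/√(LC) = 1/√(0.0803 × 4.4e-10) = 168200 rad/s
f₀ = ω₀/(2π) = 26.8 kHz

26.8 kHz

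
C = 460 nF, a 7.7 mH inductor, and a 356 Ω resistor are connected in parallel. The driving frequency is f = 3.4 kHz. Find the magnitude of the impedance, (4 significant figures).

ω = 2πf = 21360 rad/s
X_L = ωL = 164.5 Ω
X_C = 1/(ωC) = 101.8 Ω
Parallel: admittances add. Y = 1/R + 1/(jωL) + jωC
Y = (0.002809 + j0.003748) S
|Y| = 0.004684 S → |Z| = 1/|Y| = 213.5 Ω, ∠Z = −∠Y = -53.15°

213.5 Ω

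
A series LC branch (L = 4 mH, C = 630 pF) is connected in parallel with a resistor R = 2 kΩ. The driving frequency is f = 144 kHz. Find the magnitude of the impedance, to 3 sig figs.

1360 Ω

ω = 2πf = 904800 rad/s
X_L = ωL = 3620 Ω
X_C = 1/(ωC) = 1750 Ω
Branch 1: Z₁ = R = 2000 Ω
Branch 2 (series LC): Z₂ = j(X_L − X_C) = j1860 Ω
Parallel: Z = Z₁Z₂/(Z₁+Z₂), |Z| = 1360 Ω, ∠Z = 47.0°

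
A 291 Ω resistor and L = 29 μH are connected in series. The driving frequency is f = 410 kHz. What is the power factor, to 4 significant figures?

ω = 2πf = 2.576e+06 rad/s
X_L = ωL = 74.71 Ω
Z = 291.0 + j74.71 Ω
|Z| = √(291.0² + 74.71²) = 300.4 Ω
∠Z = arctan(74.71/291.0) = 14.40°
cos φ = cos(14.40°) = 0.9686

0.9686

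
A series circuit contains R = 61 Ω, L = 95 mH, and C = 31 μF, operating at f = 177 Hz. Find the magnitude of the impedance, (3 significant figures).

98.0 Ω

ω = 2πf = 1112 rad/s
X_L = ωL = 106 Ω
X_C = 1/(ωC) = 29.0 Ω
Net reactance X = X_L − X_C = 76.6 Ω
Z = 61.0 + j76.6 Ω
|Z| = √(61.0² + 76.6²) = 98.0 Ω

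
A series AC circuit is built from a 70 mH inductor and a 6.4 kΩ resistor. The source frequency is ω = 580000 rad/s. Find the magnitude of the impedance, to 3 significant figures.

X_L = ωL = 40600 Ω
Z = 6400 + j40600 Ω
|Z| = √(6400² + 40600²) = 41100 Ω

41100 Ω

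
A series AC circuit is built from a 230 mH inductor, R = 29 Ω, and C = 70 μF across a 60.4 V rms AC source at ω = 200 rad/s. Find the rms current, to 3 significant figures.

X_L = ωL = 46.0 Ω
X_C = 1/(ωC) = 71.4 Ω
Net reactance X = X_L − X_C = -25.4 Ω
Z = 29.0 − j25.4 Ω
|Z| = √(29.0² + 25.4²) = 38.6 Ω
I = V/|Z| = 60.4/38.6 = 1.57 A

1.57 A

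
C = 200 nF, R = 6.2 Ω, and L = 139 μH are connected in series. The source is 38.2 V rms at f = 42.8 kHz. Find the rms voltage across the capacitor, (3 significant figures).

ω = 2πf = 268900 rad/s
X_L = ωL = 37.4 Ω
X_C = 1/(ωC) = 18.6 Ω
Net reactance X = X_L − X_C = 18.8 Ω
Z = 6.20 + j18.8 Ω
|Z| = √(6.20² + 18.8²) = 19.8 Ω
I = V/|Z| = 1.93 A
V_C = I·|Z_C| = 1.93 × 18.6 = 35.9 V

35.9 V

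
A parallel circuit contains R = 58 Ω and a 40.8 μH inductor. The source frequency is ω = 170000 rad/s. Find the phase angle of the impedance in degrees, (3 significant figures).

X_L = ωL = 6.94 Ω
Parallel: admittances add. Y = 1/R + 1/(jωL)
Y = (0.0172 − j0.144) S
|Y| = 0.145 S → |Z| = 1/|Y| = 6.89 Ω, ∠Z = −∠Y = 83.2°

83.2°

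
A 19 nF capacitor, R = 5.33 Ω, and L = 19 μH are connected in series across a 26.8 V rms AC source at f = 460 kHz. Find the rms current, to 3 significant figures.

ω = 2πf = 2.89e+06 rad/s
X_L = ωL = 54.9 Ω
X_C = 1/(ωC) = 18.2 Ω
Net reactance X = X_L − X_C = 36.7 Ω
Z = 5.33 + j36.7 Ω
|Z| = √(5.33² + 36.7²) = 37.1 Ω
I = V/|Z| = 26.8/37.1 = 723 mA

723 mA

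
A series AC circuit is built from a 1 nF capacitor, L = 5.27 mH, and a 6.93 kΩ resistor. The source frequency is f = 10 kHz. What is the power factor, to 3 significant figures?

0.406

ω = 2πf = 62830 rad/s
X_L = ωL = 331 Ω
X_C = 1/(ωC) = 15900 Ω
Net reactance X = X_L − X_C = -15600 Ω
Z = 6930 − j15600 Ω
|Z| = √(6930² + 15600²) = 17100 Ω
∠Z = arctan(-15600/6930) = -66.0°
cos φ = cos(-66.0°) = 0.406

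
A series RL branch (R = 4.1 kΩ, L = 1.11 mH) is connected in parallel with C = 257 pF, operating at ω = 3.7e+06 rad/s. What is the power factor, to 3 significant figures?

0.145

X_L = ωL = 4110 Ω
X_C = 1/(ωC) = 1050 Ω
Branch 1 (R+jX_L): Z₁ = 4100 + j4110 Ω, |Z₁| = 5800 Ω
Branch 2 (−jX_C): Z₂ = −j1050 Ω
Parallel: Z = Z₁Z₂/(Z₁+Z₂), |Z| = 1190 Ω, ∠Z = -81.6°
cos φ = cos(-81.6°) = 0.145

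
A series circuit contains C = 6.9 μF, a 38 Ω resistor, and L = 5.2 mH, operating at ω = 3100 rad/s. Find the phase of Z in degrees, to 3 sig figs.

X_L = ωL = 16.1 Ω
X_C = 1/(ωC) = 46.8 Ω
Net reactance X = X_L − X_C = -30.6 Ω
Z = 38.0 − j30.6 Ω
|Z| = √(38.0² + 30.6²) = 48.8 Ω
∠Z = arctan(-30.6/38.0) = -38.9°

-38.9°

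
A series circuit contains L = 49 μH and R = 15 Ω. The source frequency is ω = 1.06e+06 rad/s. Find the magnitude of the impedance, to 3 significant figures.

X_L = ωL = 51.9 Ω
Z = 15.0 + j51.9 Ω
|Z| = √(15.0² + 51.9²) = 54.1 Ω

54.1 Ω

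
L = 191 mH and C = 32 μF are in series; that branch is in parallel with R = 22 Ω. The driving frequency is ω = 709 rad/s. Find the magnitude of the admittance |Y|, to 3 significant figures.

46.8 mS

X_L = ωL = 135 Ω
X_C = 1/(ωC) = 44.1 Ω
Branch 1: Z₁ = R = 22.0 Ω
Branch 2 (series LC): Z₂ = j(X_L − X_C) = j91.3 Ω
Parallel: Z = Z₁Z₂/(Z₁+Z₂), |Z| = 21.4 Ω, ∠Z = 13.5°
|Y| = 1/|Z| = 46.8 mS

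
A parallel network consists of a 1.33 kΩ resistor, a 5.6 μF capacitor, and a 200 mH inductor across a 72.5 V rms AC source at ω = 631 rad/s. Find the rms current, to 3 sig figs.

X_L = ωL = 126 Ω
X_C = 1/(ωC) = 283 Ω
Parallel: admittances add. Y = 1/R + 1/(jωL) + jωC
Y = (0.000752 − j0.00439) S
|Y| = 0.00445 S → |Z| = 1/|Y| = 225 Ω, ∠Z = −∠Y = 80.3°
I = V/|Z| = 72.5/225 = 323 mA

323 mA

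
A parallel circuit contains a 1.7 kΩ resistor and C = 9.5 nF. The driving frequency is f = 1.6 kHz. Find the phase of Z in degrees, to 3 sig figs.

ω = 2πf = 10050 rad/s
X_C = 1/(ωC) = 10500 Ω
Parallel: admittances add. Y = 1/R + jωC
Y = (0.000588 + j9.55e-05) S
|Y| = 0.000596 S → |Z| = 1/|Y| = 1680 Ω, ∠Z = −∠Y = -9.22°

-9.22°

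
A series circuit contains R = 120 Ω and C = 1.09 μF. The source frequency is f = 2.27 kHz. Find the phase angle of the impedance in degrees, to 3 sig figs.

-28.2°

ω = 2πf = 14260 rad/s
X_C = 1/(ωC) = 64.3 Ω
Z = 120 − j64.3 Ω
|Z| = √(120² + 64.3²) = 136 Ω
∠Z = arctan(-64.3/120) = -28.2°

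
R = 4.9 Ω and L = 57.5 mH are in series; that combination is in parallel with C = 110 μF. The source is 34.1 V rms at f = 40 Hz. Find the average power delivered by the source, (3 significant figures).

ω = 2πf = 251.3 rad/s
X_L = ωL = 14.5 Ω
X_C = 1/(ωC) = 36.2 Ω
Branch 1 (R+jX_L): Z₁ = 4.90 + j14.5 Ω, |Z₁| = 15.3 Ω
Branch 2 (−jX_C): Z₂ = −j36.2 Ω
Parallel: Z = Z₁Z₂/(Z₁+Z₂), |Z| = 24.8 Ω, ∠Z = 58.6°
I = V/|Z| = 1.38 A
P = VI cos φ = 34.1 × 1.38 × cos(58.6°) = 24.5 W

24.5 W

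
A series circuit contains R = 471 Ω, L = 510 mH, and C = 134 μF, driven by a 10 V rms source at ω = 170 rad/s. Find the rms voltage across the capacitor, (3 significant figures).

0.928 V

X_L = ωL = 86.7 Ω
X_C = 1/(ωC) = 43.9 Ω
Net reactance X = X_L − X_C = 42.8 Ω
Z = 471 + j42.8 Ω
|Z| = √(471² + 42.8²) = 473 Ω
I = V/|Z| = 21.1 mA
V_C = I·|Z_C| = 0.0211 × 43.9 = 0.928 V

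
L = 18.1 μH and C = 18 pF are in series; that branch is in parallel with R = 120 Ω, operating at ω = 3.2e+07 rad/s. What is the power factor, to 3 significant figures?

0.995

X_L = ωL = 579 Ω
X_C = 1/(ωC) = 1740 Ω
Branch 1: Z₁ = R = 120 Ω
Branch 2 (series LC): Z₂ = j(X_L − X_C) = −j1160 Ω
Parallel: Z = Z₁Z₂/(Z₁+Z₂), |Z| = 119 Ω, ∠Z = -5.92°
cos φ = cos(-5.92°) = 0.995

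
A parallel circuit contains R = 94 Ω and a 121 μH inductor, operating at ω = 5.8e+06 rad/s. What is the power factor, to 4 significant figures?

X_L = ωL = 701.8 Ω
Parallel: admittances add. Y = 1/R + 1/(jωL)
Y = (0.01064 − j0.001425) S
|Y| = 0.01073 S → |Z| = 1/|Y| = 93.17 Ω, ∠Z = −∠Y = 7.629°
cos φ = cos(7.629°) = 0.9911

0.9911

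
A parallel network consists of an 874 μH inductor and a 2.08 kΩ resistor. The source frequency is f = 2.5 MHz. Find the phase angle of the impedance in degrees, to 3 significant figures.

8.62°

ω = 2πf = 1.571e+07 rad/s
X_L = ωL = 13700 Ω
Parallel: admittances add. Y = 1/R + 1/(jωL)
Y = (0.000481 − j7.28e-05) S
|Y| = 0.000486 S → |Z| = 1/|Y| = 2060 Ω, ∠Z = −∠Y = 8.62°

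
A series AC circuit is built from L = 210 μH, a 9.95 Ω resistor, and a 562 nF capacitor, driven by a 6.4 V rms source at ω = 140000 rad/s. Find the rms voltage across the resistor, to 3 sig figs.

3.28 V

X_L = ωL = 29.4 Ω
X_C = 1/(ωC) = 12.7 Ω
Net reactance X = X_L − X_C = 16.7 Ω
Z = 9.95 + j16.7 Ω
|Z| = √(9.95² + 16.7²) = 19.4 Ω
I = V/|Z| = 329 mA
V_R = I·|Z_R| = 0.329 × 9.95 = 3.28 V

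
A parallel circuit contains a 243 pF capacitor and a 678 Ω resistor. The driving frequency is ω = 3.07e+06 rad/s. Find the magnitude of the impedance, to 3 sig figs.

X_C = 1/(ωC) = 1340 Ω
Parallel: admittances add. Y = 1/R + jωC
Y = (0.00147 + j0.000746) S
|Y| = 0.00165 S → |Z| = 1/|Y| = 605 Ω, ∠Z = −∠Y = -26.8°

605 Ω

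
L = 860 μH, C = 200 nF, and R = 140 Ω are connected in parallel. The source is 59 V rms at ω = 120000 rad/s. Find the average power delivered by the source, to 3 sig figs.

24.9 W

X_L = ωL = 103 Ω
X_C = 1/(ωC) = 41.7 Ω
Parallel: admittances add. Y = 1/R + 1/(jωL) + jωC
Y = (0.00714 + j0.0143) S
|Y| = 0.0160 S → |Z| = 1/|Y| = 62.5 Ω, ∠Z = −∠Y = -63.5°
I = V/|Z| = 944 mA
P = VI cos φ = 59 × 0.944 × cos(-63.5°) = 24.9 W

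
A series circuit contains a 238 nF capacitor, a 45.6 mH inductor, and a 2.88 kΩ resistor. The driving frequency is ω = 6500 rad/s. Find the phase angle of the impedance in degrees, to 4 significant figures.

-6.929°

X_L = ωL = 296.4 Ω
X_C = 1/(ωC) = 646.4 Ω
Net reactance X = X_L − X_C = -350.0 Ω
Z = 2880 − j350.0 Ω
|Z| = √(2880² + 350.0²) = 2901 Ω
∠Z = arctan(-350.0/2880) = -6.929°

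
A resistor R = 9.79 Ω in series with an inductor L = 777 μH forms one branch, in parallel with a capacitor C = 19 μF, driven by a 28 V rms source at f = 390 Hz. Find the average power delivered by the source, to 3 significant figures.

77.2 W

ω = 2πf = 2450 rad/s
X_L = ωL = 1.90 Ω
X_C = 1/(ωC) = 21.5 Ω
Branch 1 (R+jX_L): Z₁ = 9.79 + j1.90 Ω, |Z₁| = 9.97 Ω
Branch 2 (−jX_C): Z₂ = −j21.5 Ω
Parallel: Z = Z₁Z₂/(Z₁+Z₂), |Z| = 9.79 Ω, ∠Z = -15.6°
I = V/|Z| = 2.86 A
P = VI cos φ = 28 × 2.86 × cos(-15.6°) = 77.2 W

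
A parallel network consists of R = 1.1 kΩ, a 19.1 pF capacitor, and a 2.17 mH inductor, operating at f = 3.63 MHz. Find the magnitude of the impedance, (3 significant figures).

ω = 2πf = 2.281e+07 rad/s
X_L = ωL = 49500 Ω
X_C = 1/(ωC) = 2300 Ω
Parallel: admittances add. Y = 1/R + 1/(jωL) + jωC
Y = (0.000909 + j0.000415) S
|Y| = 0.00100 S → |Z| = 1/|Y| = 1000 Ω, ∠Z = −∠Y = -24.6°

1000 Ω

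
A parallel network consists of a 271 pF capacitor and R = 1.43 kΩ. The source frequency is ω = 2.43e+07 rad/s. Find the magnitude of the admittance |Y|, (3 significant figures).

X_C = 1/(ωC) = 152 Ω
Parallel: admittances add. Y = 1/R + jωC
Y = (0.000699 + j0.00659) S
|Y| = 0.00662 S → |Z| = 1/|Y| = 151 Ω, ∠Z = −∠Y = -83.9°

6.62 mS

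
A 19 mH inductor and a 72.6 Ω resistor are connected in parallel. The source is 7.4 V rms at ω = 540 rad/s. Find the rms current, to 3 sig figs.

728 mA

X_L = ωL = 10.3 Ω
Parallel: admittances add. Y = 1/R + 1/(jωL)
Y = (0.0138 − j0.0975) S
|Y| = 0.0984 S → |Z| = 1/|Y| = 10.2 Ω, ∠Z = −∠Y = 82.0°
I = V/|Z| = 7.4/10.2 = 728 mA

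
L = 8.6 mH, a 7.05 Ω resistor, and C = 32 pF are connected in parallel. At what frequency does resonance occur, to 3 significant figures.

303 kHz

ω₀ = 1/√(LC) = 1/√(0.0086 × 3.2e-11) = 1.906e+06 rad/s
f₀ = ω₀/(2π) = 303 kHz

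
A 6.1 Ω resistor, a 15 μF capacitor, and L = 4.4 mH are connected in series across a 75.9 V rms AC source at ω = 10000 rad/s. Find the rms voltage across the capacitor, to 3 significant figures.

X_L = ωL = 44.0 Ω
X_C = 1/(ωC) = 6.67 Ω
Net reactance X = X_L − X_C = 37.3 Ω
Z = 6.10 + j37.3 Ω
|Z| = √(6.10² + 37.3²) = 37.8 Ω
I = V/|Z| = 2.01 A
V_C = I·|Z_C| = 2.01 × 6.67 = 13.4 V

13.4 V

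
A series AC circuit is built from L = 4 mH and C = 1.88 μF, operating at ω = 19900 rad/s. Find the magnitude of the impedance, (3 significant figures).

52.9 Ω

X_L = ωL = 79.6 Ω
X_C = 1/(ωC) = 26.7 Ω
Net reactance X = X_L − X_C = 52.9 Ω
Z = j52.9 Ω
|Z| = √(0² + 52.9²) = 52.9 Ω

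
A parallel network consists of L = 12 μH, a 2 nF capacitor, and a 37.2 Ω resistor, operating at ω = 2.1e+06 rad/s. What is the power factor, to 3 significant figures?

X_L = ωL = 25.2 Ω
X_C = 1/(ωC) = 238 Ω
Parallel: admittances add. Y = 1/R + 1/(jωL) + jωC
Y = (0.0269 − j0.0355) S
|Y| = 0.0445 S → |Z| = 1/|Y| = 22.5 Ω, ∠Z = −∠Y = 52.9°
cos φ = cos(52.9°) = 0.604

0.604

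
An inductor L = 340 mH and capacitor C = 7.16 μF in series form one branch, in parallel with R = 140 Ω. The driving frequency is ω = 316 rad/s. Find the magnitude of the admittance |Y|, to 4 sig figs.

7.743 mS

X_L = ωL = 107.4 Ω
X_C = 1/(ωC) = 442.0 Ω
Branch 1: Z₁ = R = 140.0 Ω
Branch 2 (series LC): Z₂ = j(X_L − X_C) = −j334.5 Ω
Parallel: Z = Z₁Z₂/(Z₁+Z₂), |Z| = 129.1 Ω, ∠Z = -22.71°
|Y| = 1/|Z| = 7.743 mS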